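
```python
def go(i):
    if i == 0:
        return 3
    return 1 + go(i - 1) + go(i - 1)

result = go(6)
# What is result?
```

go(i) = 1 + 2·go(i-1), go(0)=3. Closed form: (3+1)·2^6 - 1 = 255.

Answer: 255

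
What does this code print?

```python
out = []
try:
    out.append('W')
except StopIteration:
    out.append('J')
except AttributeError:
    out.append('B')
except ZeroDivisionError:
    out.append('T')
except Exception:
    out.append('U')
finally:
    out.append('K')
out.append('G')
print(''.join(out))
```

Execution trace: 'W' (try body, no exception) → 'K' (finally) → 'G' (after the try/except). Output: WKG

Answer: WKG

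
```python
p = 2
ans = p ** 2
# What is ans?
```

Trace:
`p = 2` → p = 2
`ans = p ** 2` → ans = 4
So ans = 4

Answer: 4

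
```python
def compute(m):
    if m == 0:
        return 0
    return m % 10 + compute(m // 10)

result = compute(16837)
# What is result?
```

Sum of digits of 16837: 7 + 3 + 8 + 6 + 1 = 25

Answer: 25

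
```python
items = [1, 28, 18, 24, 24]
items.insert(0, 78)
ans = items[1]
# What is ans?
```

Trace:
`items = [1, 28, 18, 24, 24]` → items = [1, 28, 18, 24, 24]
`items.insert(0, 78)` → items = [78, 1, 28, 18, 24, 24]
`ans = items[1]` → ans = 1
So ans = 1

Answer: 1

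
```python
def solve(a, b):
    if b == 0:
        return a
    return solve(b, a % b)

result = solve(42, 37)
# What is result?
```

solve(42, 37) -> solve(37, 5) -> solve(5, 2) -> solve(2, 1) -> solve(1, 0) -> 1

Answer: 1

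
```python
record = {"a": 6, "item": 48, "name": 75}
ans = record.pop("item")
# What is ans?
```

Trace:
`record = {"a": 6, "item": 48, "name": 75}` → record = {'a': 6, 'item': 48, 'name': 75}
`ans = record.pop("item")` → record = {'a': 6, 'name': 75}; ans = 48
So ans = 48

Answer: 48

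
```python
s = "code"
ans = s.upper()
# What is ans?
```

Trace:
`s = "code"` → s = 'code'
`ans = s.upper()` → ans = 'CODE'
So ans = 'CODE'

Answer: 'CODE'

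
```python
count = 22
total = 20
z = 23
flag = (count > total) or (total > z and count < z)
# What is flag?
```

Trace:
`count = 22` → count = 22
`total = 20` → total = 20
`z = 23` → z = 23
`flag = (count > total) or (total > z and count < z)` → flag = True
So flag = True

Answer: True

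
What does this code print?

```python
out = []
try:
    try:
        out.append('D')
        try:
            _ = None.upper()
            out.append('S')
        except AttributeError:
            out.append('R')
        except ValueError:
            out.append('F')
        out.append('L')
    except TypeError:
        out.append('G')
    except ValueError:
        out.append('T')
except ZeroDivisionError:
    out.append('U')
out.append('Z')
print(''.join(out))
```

Execution trace: 'D' (try body) → 'R' (inner except AttributeError) → 'L' (try body, no exception) → 'Z' (after the try/except). Output: DRLZ

Answer: DRLZ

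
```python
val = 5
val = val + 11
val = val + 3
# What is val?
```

Trace:
`val = 5` → val = 5
`val = val + 11` → val = 16
`val = val + 3` → val = 19
So val = 19

Answer: 19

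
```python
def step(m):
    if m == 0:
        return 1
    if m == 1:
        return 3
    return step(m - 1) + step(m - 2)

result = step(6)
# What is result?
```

Build up from base cases: step(0)=1, step(1)=3, step(2)=4, step(3)=7, step(4)=11, step(5)=18, step(6)=29

Answer: 29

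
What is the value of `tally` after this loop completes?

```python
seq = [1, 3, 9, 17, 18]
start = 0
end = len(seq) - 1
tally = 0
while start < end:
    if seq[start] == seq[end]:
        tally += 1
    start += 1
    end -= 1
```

Count matching pairs from ends
`tally` takes the values: 0

Answer: 0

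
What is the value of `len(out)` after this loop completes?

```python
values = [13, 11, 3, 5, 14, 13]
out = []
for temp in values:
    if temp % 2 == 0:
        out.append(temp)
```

Count even numbers in [13, 11, 3, 5, 14, 13]
`out` takes the values: [] → [14]
So `len(out)` = 1

Answer: 1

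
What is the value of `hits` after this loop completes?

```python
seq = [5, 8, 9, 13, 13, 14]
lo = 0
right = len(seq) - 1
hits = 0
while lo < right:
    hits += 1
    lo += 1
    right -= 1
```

Iterations until pointers meet (list length 6)
`hits` takes the values: 0 → 1 → 2 → 3

Answer: 3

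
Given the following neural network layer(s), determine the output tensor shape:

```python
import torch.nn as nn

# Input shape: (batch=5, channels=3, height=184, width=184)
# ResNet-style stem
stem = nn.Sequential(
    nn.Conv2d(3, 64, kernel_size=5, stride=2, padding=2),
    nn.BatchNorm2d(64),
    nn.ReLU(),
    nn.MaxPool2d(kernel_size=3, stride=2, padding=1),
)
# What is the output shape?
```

Input: (5, 3, 184, 184) -> after Conv2d 5x5 stride=2: (5, 64, 92, 92) -> Output: (5, 64, 46, 46)

Answer: (5, 64, 46, 46)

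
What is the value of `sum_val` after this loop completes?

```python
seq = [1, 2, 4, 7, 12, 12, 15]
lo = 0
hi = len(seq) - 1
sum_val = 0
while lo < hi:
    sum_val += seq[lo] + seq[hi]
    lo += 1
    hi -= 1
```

Sum of pairs from ends
`sum_val` takes the values: 0 → 16 → 30 → 46

Answer: 46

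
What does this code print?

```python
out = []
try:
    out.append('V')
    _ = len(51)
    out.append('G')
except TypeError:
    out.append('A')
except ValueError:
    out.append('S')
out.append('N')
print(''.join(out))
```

Execution trace: 'V' (try body) → 'A' (except TypeError) → 'N' (after the try/except). Output: VAN

Answer: VAN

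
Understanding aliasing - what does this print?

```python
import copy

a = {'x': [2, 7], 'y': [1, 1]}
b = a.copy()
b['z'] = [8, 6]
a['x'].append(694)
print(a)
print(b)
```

Key concept: shallow copy of dict with mutable values.
Step by step:
`a = {'x': [2, 7], 'y': [1, 1]}` → a = {'x': [2, 7], 'y': [1, 1]}
`b = a.copy()` → b = {'x': [2, 7], 'y': [1, 1]}
`b['z'] = [8, 6]` → b = {'x': [2, 7], 'y': [1, 1], 'z': [8, 6]}
`a['x'].append(694)` → a = {'x': [2, 7, 694], 'y': [1, 1]}; b = {'x': [2, 7, 694], 'y': [1, 1], 'z': [8, 6]}
`print(a)` → prints {'x': [2, 7, 694], 'y': [1, 1]}
`print(b)` → prints {'x': [2, 7, 694], 'y': [1, 1], 'z': [8, 6]}

Answer:
{'x': [2, 7, 694], 'y': [1, 1]}
{'x': [2, 7, 694], 'y': [1, 1], 'z': [8, 6]}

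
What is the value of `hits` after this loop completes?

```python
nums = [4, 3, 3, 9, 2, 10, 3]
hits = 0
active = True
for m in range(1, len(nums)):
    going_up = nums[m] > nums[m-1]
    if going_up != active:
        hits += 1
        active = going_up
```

Count direction changes in [4, 3, 3, 9, 2, 10, 3]
`hits` takes the values: 0 → 1 → 2 → 3 → 4 → 5

Answer: 5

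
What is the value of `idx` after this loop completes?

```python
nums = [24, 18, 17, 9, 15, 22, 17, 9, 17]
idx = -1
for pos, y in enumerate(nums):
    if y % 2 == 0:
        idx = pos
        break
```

First even number index in [24, 18, 17, 9, 15, 22, 17, 9, 17]
`idx` takes the values: -1 → 0

Answer: 0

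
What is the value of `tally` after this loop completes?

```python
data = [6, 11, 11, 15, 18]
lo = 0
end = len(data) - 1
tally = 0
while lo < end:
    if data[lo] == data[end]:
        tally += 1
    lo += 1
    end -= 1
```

Count matching pairs from ends
`tally` takes the values: 0

Answer: 0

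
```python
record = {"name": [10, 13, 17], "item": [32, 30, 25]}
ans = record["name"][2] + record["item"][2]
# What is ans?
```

Trace:
`record = {"name": [10, 13, 17], "item": [32, 30, 25]}` → record = {'name': [10, 13, 17], 'item': [32, 30, 25]}
`ans = record["name"][2] + record["item"][2]` → ans = 42
So ans = 42

Answer: 42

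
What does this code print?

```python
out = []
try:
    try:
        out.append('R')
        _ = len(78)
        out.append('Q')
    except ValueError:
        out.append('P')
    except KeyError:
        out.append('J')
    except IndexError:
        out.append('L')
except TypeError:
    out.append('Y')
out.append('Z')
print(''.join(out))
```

Execution trace: 'R' (try body) → 'Y' (outer except TypeError) → 'Z' (after the try/except). Output: RYZ

Answer: RYZ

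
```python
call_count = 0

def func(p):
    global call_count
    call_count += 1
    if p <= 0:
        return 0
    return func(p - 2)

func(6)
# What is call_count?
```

Linear recursion stepping by 2: 4 calls from p=6 down to ≤0.

Answer: 4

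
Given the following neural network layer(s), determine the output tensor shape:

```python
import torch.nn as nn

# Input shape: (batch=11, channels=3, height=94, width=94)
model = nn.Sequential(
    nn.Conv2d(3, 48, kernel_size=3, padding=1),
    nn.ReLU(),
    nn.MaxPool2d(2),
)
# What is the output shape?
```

Input: (11, 3, 94, 94) -> after Conv2d: (11, 48, 94, 94) -> after ReLU: (11, 48, 94, 94) -> Output: (11, 48, 47, 47)

Answer: (11, 48, 47, 47)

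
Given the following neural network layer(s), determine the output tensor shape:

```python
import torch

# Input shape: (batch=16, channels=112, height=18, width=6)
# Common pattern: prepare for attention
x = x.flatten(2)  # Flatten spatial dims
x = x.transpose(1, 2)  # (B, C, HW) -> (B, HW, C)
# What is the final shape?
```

Input: (16, 112, 18, 6) -> after flatten(2): (16, 112, 108) -> Output: (16, 108, 112)

Answer: (16, 108, 112)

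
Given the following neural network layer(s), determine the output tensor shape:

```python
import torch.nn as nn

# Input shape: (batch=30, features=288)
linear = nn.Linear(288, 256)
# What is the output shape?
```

Input: (30, 288) -> Output: (30, 256)

Answer: (30, 256)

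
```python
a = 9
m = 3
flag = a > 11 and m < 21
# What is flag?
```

Trace:
`a = 9` → a = 9
`m = 3` → m = 3
`flag = a > 11 and m < 21` → flag = False
So flag = False

Answer: False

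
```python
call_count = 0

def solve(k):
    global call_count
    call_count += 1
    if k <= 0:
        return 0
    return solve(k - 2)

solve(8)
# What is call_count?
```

Linear recursion stepping by 2: 5 calls from k=8 down to ≤0.

Answer: 5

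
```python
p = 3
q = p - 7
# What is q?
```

Trace:
`p = 3` → p = 3
`q = p - 7` → q = -4
So q = -4

Answer: -4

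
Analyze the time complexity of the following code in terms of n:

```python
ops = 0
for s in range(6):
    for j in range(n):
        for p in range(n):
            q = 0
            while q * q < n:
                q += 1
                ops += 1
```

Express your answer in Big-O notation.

Each loop level contributes: 1 × n × n × √n. Multiplying the contributions gives O(n^2√n).

Answer: O(n^2√n)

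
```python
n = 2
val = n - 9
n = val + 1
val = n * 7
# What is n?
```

Trace:
`n = 2` → n = 2
`val = n - 9` → val = -7
`n = val + 1` → n = -6
`val = n * 7` → val = -42
So n = -6

Answer: -6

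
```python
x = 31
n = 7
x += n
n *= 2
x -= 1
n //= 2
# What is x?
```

Trace:
`x = 31` → x = 31
`n = 7` → n = 7
`x += n` → x = 38
`n *= 2` → n = 14
`x -= 1` → x = 37
`n //= 2` → n = 7
So x = 37

Answer: 37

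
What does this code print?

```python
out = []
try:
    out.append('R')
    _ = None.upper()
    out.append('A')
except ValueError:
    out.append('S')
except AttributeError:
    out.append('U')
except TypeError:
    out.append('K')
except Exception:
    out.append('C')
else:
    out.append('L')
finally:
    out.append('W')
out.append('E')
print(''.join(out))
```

Execution trace: 'R' (try body) → 'U' (except AttributeError) → 'W' (finally) → 'E' (after the try/except). Output: RUWE

Answer: RUWE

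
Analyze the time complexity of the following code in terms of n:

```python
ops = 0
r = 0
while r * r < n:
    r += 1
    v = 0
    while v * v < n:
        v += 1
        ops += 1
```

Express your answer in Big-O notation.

Each loop level contributes: √n × √n. Multiplying the contributions gives O(n).

Answer: O(n)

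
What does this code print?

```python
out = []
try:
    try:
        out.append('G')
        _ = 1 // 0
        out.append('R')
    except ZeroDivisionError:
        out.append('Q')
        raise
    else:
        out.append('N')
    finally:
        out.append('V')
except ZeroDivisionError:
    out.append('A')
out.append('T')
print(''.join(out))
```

Execution trace: 'G' (inner try body) → 'Q' (inner except ZeroDivisionError) → 'V' (inner finally) → 'A' (outer except ZeroDivisionError) → 'T' (after the try/except). Output: GQVAT

Answer: GQVAT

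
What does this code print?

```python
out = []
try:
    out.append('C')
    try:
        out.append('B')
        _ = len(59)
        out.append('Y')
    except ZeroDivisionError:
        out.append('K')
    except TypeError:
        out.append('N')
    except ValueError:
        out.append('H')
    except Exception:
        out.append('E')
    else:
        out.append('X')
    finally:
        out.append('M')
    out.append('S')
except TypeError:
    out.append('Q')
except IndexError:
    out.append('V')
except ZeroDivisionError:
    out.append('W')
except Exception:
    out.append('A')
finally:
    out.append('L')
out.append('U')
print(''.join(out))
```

Execution trace: 'C' (try body) → 'B' (inner try body) → 'N' (inner except TypeError) → 'M' (inner finally) → 'S' (try body, no exception) → 'L' (finally) → 'U' (after the try/except). Output: CBNMSLU

Answer: CBNMSLU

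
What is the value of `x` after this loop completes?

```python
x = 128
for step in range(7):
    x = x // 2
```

Halve 7 times: 128 // 2^7 = 1
`x` takes the values: 128 → 64 → 32 → 16 → 8 → 4 → 2 → 1

Answer: 1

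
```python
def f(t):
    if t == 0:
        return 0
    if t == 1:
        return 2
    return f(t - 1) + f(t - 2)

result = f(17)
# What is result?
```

Build up from base cases: f(0)=0, f(1)=2, f(2)=2, f(3)=4, f(4)=6, f(5)=10, f(6)=16, ..., f(17)=3194

Answer: 3194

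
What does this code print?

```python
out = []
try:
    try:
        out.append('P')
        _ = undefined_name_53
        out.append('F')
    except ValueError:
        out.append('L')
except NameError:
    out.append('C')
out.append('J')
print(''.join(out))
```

Execution trace: 'P' (try body) → 'C' (outer except NameError) → 'J' (after the try/except). Output: PCJ

Answer: PCJ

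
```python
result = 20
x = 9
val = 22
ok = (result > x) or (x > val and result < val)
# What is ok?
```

Trace:
`result = 20` → result = 20
`x = 9` → x = 9
`val = 22` → val = 22
`ok = (result > x) or (x > val and result < val)` → ok = True
So ok = True

Answer: True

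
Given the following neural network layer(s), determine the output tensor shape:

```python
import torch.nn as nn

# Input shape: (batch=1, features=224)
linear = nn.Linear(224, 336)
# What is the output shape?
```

Input: (1, 224) -> Output: (1, 336)

Answer: (1, 336)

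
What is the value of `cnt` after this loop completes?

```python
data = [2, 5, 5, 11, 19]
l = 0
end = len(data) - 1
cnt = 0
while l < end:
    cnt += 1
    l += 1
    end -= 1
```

Iterations until pointers meet (list length 5)
`cnt` takes the values: 0 → 1 → 2

Answer: 2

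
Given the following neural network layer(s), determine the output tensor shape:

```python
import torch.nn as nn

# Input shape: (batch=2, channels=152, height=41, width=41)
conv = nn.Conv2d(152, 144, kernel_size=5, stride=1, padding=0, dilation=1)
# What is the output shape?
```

Input: (2, 152, 41, 41) -> Output: (2, 144, 37, 37)

Answer: (2, 144, 37, 37)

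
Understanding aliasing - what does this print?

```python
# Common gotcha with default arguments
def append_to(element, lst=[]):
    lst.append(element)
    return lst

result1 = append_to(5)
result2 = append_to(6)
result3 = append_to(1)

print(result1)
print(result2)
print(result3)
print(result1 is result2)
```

Key concept: mutable default argument gotcha.
Step by step:
`result1 = append_to(5)` → result1 = [5]
`result2 = append_to(6)` → result1 = [5, 6] (same object as result2); result2 = [5, 6] (same object as result1)
`result3 = append_to(1)` → result1 = [5, 6, 1] (same object as result2, result3); result2 = [5, 6, 1] (same object as result1, result3); result3 = [5, 6, 1] (same object as result1, result2)
`print(result1)` → prints [5, 6, 1]
`print(result2)` → prints [5, 6, 1]
`print(result3)` → prints [5, 6, 1]
`print(result1 is result2)` → prints True

Answer:
[5, 6, 1]
[5, 6, 1]
[5, 6, 1]
True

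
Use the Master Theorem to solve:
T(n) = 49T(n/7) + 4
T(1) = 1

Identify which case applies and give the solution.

a=49, b=7, f(n)=4. log_7(49) = 2. Since c=0 < 2, Case 1 applies: T(n) = Θ(n^log_b(a)) = O(n^2).

Answer: O(n^2) - Case 1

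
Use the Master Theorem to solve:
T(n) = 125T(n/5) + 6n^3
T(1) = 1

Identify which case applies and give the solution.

a=125, b=5, f(n)=6n^3. log_5(125) = 3. Since c=3 = 3, Case 2 applies: T(n) = Θ(n^log_b(a) · log n) = O(n^3 log n).

Answer: O(n^3 log n) - Case 2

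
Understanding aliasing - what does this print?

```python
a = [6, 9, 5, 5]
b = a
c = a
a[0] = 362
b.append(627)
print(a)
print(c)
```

Key concept: multiple aliases.
Step by step:
`a = [6, 9, 5, 5]` → a = [6, 9, 5, 5]
`b = a` → b = [6, 9, 5, 5] (same object as a)
`c = a` → c = [6, 9, 5, 5] (same object as a, b)
`a[0] = 362` → a = [362, 9, 5, 5] (same object as b, c); b = [362, 9, 5, 5] (same object as a, c); c = [362, 9, 5, 5] (same object as a, b)
`b.append(627)` → a = [362, 9, 5, 5, 627] (same object as b, c); b = [362, 9, 5, 5, 627] (same object as a, c); c = [362, 9, 5, 5, 627] (same object as a, b)
`print(a)` → prints [362, 9, 5, 5, 627]
`print(c)` → prints [362, 9, 5, 5, 627]

Answer:
[362, 9, 5, 5, 627]
[362, 9, 5, 5, 627]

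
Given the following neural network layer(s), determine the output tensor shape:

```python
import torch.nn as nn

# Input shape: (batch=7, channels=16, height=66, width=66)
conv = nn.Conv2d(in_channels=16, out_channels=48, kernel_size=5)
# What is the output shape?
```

Input: (7, 16, 66, 66) -> Output: (7, 48, 62, 62)

Answer: (7, 48, 62, 62)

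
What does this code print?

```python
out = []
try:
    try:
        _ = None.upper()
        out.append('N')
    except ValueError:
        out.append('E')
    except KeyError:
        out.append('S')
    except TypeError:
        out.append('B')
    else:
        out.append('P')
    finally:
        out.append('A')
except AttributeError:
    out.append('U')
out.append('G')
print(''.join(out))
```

Execution trace: 'A' (finally) → 'U' (outer except AttributeError) → 'G' (after the try/except). Output: AUG

Answer: AUG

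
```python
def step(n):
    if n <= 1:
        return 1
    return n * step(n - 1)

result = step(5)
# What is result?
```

step(5) = 5 * 4 * 3 * 2 * 1 = 120

Answer: 120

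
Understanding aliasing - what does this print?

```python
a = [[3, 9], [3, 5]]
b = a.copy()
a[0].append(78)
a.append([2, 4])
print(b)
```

Key concept: shallow copy with nested lists.
Step by step:
`a = [[3, 9], [3, 5]]` → a = [[3, 9], [3, 5]]
`b = a.copy()` → b = [[3, 9], [3, 5]]
`a[0].append(78)` → a = [[3, 9, 78], [3, 5]]; b = [[3, 9, 78], [3, 5]]
`a.append([2, 4])` → a = [[3, 9, 78], [3, 5], [2, 4]]
`print(b)` → prints [[3, 9, 78], [3, 5]]

Answer: [[3, 9, 78], [3, 5]]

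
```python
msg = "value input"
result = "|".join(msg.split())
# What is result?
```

Trace:
`msg = "value input"` → msg = 'value input'
`result = "|".join(msg.split())` → result = 'value|input'
So result = 'value|input'

Answer: 'value|input'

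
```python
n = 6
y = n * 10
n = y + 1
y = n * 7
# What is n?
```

Trace:
`n = 6` → n = 6
`y = n * 10` → y = 60
`n = y + 1` → n = 61
`y = n * 7` → y = 427
So n = 61

Answer: 61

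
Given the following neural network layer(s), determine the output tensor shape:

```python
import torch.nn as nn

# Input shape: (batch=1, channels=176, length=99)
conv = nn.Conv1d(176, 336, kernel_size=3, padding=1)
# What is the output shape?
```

Input: (1, 176, 99) -> Output: (1, 336, 99)

Answer: (1, 336, 99)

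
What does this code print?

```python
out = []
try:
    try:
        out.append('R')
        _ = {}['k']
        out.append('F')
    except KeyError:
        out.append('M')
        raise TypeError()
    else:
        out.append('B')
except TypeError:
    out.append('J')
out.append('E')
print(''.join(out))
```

Execution trace: 'R' (inner try body) → 'M' (inner except KeyError) → 'J' (outer except TypeError) → 'E' (after the try/except). Output: RMJE

Answer: RMJE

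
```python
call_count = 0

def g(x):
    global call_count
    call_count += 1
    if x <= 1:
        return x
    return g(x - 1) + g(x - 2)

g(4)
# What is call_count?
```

Calls(x) = 1 + Calls(x-1) + Calls(x-2); Calls(0)=Calls(1)=1. For x=4 this gives 9.

Answer: 9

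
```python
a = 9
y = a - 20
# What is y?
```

Trace:
`a = 9` → a = 9
`y = a - 20` → y = -11
So y = -11

Answer: -11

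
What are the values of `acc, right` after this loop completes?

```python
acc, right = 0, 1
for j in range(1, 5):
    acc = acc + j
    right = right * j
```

Sum and factorial of 1 to 4
`acc, right` takes the values: (0, 1) → (1, 1) → (3, 1) → (3, 2) → (6, 2) → (6, 6) → (10, 6) → (10, 24)

Answer: 10, 24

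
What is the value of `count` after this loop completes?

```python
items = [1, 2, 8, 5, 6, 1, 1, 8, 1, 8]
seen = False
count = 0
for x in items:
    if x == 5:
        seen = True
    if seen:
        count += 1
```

Count elements after first 5 in [1, 2, 8, 5, 6, 1, 1, 8, 1, 8]
`count` takes the values: 0 → 1 → 2 → 3 → 4 → 5 → 6 → 7

Answer: 7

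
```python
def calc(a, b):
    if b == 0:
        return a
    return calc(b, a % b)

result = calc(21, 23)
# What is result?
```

calc(21, 23) -> calc(23, 21) -> calc(21, 2) -> calc(2, 1) -> calc(1, 0) -> 1

Answer: 1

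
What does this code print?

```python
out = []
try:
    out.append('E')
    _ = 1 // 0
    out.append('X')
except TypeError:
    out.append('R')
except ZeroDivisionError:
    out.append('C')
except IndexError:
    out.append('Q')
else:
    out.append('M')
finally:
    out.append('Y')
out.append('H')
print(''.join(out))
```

Execution trace: 'E' (try body) → 'C' (except ZeroDivisionError) → 'Y' (finally) → 'H' (after the try/except). Output: ECYH

Answer: ECYH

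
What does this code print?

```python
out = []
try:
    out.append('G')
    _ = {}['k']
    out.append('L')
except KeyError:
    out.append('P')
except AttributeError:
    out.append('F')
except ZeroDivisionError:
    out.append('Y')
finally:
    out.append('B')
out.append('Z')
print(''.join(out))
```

Execution trace: 'G' (try body) → 'P' (except KeyError) → 'B' (finally) → 'Z' (after the try/except). Output: GPBZ

Answer: GPBZ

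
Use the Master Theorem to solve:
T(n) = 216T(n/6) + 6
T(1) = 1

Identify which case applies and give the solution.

a=216, b=6, f(n)=6. log_6(216) = 3. Since c=0 < 3, Case 1 applies: T(n) = Θ(n^log_b(a)) = O(n^3).

Answer: O(n^3) - Case 1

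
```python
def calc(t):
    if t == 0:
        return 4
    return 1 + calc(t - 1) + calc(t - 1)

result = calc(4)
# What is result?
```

calc(t) = 1 + 2·calc(t-1), calc(0)=4. Closed form: (4+1)·2^4 - 1 = 79.

Answer: 79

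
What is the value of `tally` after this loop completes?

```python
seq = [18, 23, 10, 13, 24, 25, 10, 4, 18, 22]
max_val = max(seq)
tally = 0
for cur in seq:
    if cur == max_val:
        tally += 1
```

Count of max value 25 in [18, 23, 10, 13, 24, 25, 10, 4, 18, 22]
`tally` takes the values: 0 → 1

Answer: 1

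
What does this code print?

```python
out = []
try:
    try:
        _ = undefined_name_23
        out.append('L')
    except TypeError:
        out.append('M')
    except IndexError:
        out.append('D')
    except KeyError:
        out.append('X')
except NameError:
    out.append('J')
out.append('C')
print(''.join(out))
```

Execution trace: 'J' (outer except NameError) → 'C' (after the try/except). Output: JC

Answer: JC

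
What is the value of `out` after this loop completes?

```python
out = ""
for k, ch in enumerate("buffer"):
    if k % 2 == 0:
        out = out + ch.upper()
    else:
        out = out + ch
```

Uppercase even positions in 'buffer'
`out` takes the values: "" → "B" → "Bu" → "BuF" → "BuFf" → "BuFfE" → "BuFfEr"

Answer: "BuFfEr"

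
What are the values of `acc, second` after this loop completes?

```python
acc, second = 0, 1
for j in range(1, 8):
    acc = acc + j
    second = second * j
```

Sum and factorial of 1 to 7
`acc, second` takes the values: (0, 1) → (1, 1) → (3, 1) → (3, 2) → (6, 2) → (6, 6) → (10, 6) → (10, 24) → (15, 24) → (15, 120) → (21, 120) → (21, 720) → (28, 720) → (28, 5040)

Answer: 28, 5040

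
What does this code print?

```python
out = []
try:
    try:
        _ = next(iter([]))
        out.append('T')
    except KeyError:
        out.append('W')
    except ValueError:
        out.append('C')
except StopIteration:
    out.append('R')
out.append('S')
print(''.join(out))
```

Execution trace: 'R' (outer except StopIteration) → 'S' (after the try/except). Output: RS

Answer: RS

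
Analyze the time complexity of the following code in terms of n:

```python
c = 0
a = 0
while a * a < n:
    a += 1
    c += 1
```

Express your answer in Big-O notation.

Each loop level contributes: √n. Multiplying the contributions gives O(√n).

Answer: O(√n)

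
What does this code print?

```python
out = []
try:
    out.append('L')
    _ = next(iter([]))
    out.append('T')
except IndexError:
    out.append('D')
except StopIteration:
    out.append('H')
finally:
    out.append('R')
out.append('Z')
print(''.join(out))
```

Execution trace: 'L' (try body) → 'H' (except StopIteration) → 'R' (finally) → 'Z' (after the try/except). Output: LHRZ

Answer: LHRZ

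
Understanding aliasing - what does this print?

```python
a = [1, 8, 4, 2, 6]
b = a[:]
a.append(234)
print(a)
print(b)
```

Key concept: slice [:] creates copy.
Step by step:
`a = [1, 8, 4, 2, 6]` → a = [1, 8, 4, 2, 6]
`b = a[:]` → b = [1, 8, 4, 2, 6]
`a.append(234)` → a = [1, 8, 4, 2, 6, 234]
`print(a)` → prints [1, 8, 4, 2, 6, 234]
`print(b)` → prints [1, 8, 4, 2, 6]

Answer:
[1, 8, 4, 2, 6, 234]
[1, 8, 4, 2, 6]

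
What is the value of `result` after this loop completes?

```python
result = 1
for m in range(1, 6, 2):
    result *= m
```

Product of 1, 3, 5, ... up to 5
`result` takes the values: 1 → 3 → 15

Answer: 15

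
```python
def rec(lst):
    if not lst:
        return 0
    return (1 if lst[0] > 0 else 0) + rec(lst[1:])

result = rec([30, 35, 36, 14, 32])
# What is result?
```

Count of positive elements in [30, 35, 36, 14, 32] = 5

Answer: 5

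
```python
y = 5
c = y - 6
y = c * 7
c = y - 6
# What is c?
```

Trace:
`y = 5` → y = 5
`c = y - 6` → c = -1
`y = c * 7` → y = -7
`c = y - 6` → c = -13
So c = -13

Answer: -13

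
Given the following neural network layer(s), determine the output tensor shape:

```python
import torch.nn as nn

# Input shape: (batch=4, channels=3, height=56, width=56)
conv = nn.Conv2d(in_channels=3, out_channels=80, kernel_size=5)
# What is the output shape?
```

Input: (4, 3, 56, 56) -> Output: (4, 80, 52, 52)

Answer: (4, 80, 52, 52)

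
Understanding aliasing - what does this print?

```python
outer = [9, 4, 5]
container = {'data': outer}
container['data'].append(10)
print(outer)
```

Key concept: dict holds reference to list.
Step by step:
`outer = [9, 4, 5]` → outer = [9, 4, 5]
`container = {'data': outer}` → container = {'data': [9, 4, 5]}
`container['data'].append(10)` → outer = [9, 4, 5, 10]; container = {'data': [9, 4, 5, 10]}
`print(outer)` → prints [9, 4, 5, 10]

Answer: [9, 4, 5, 10]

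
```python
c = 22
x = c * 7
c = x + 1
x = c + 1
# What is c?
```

Trace:
`c = 22` → c = 22
`x = c * 7` → x = 154
`c = x + 1` → c = 155
`x = c + 1` → x = 156
So c = 155

Answer: 155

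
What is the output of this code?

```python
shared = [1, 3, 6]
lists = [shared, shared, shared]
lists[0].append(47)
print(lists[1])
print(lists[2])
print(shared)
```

Key concept: list of same reference.
Step by step:
`shared = [1, 3, 6]` → shared = [1, 3, 6]
`lists = [shared, shared, shared]` → lists = [[1, 3, 6], [1, 3, 6], [1, 3, 6]]
`lists[0].append(47)` → shared = [1, 3, 6, 47]; lists = [[1, 3, 6, 47], [1, 3, 6, 47], [1, 3, 6, 47]]
`print(lists[1])` → prints [1, 3, 6, 47]
`print(lists[2])` → prints [1, 3, 6, 47]
`print(shared)` → prints [1, 3, 6, 47]

Answer:
[1, 3, 6, 47]
[1, 3, 6, 47]
[1, 3, 6, 47]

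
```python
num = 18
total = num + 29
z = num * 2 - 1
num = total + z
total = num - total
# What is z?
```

Trace:
`num = 18` → num = 18
`total = num + 29` → total = 47
`z = num * 2 - 1` → z = 35
`num = total + z` → num = 82
`total = num - total` → total = 35
So z = 35

Answer: 35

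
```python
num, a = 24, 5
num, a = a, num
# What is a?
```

Trace:
`num, a = 24, 5` → num = 24; a = 5
`num, a = a, num` → num = 5; a = 24
So a = 24

Answer: 24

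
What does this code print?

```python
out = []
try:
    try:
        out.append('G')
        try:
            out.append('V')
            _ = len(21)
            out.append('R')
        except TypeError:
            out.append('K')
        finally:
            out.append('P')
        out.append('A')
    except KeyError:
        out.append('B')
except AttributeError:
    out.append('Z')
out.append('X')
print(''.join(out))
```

Execution trace: 'G' (try body) → 'V' (inner try body) → 'K' (inner except TypeError) → 'P' (inner finally) → 'A' (try body, no exception) → 'X' (after the try/except). Output: GVKPAX

Answer: GVKPAX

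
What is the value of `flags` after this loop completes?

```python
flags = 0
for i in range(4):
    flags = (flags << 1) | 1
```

Build 4 consecutive 1-bits: 0b1111
`flags` takes the values: 0 → 1 → 3 → 7 → 15

Answer: 15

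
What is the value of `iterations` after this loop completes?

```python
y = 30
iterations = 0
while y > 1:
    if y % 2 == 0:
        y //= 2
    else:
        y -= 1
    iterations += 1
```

Steps to reduce 30 to 1
`iterations` takes the values: 0 → 1 → 2 → 3 → 4 → 5 → 6 → 7

Answer: 7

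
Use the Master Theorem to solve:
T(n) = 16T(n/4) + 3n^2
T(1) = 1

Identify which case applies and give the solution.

a=16, b=4, f(n)=3n^2. log_4(16) = 2. Since c=2 = 2, Case 2 applies: T(n) = Θ(n^log_b(a) · log n) = O(n^2 log n).

Answer: O(n^2 log n) - Case 2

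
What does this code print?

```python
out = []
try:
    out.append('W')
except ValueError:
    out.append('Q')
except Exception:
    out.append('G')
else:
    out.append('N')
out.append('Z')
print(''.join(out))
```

Execution trace: 'W' (try body, no exception) → 'N' (else) → 'Z' (after the try/except). Output: WNZ

Answer: WNZ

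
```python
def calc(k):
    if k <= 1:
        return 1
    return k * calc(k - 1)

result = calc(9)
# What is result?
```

calc(9) = 9 * 8 * 7 * 6 * 5 * 4 * 3 * 2 * 1 = 362880

Answer: 362880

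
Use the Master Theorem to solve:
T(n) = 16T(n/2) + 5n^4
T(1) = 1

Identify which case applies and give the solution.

a=16, b=2, f(n)=5n^4. log_2(16) = 4. Since c=4 = 4, Case 2 applies: T(n) = Θ(n^log_b(a) · log n) = O(n^4 log n).

Answer: O(n^4 log n) - Case 2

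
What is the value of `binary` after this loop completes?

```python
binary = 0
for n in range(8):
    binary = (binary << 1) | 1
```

Build 8 consecutive 1-bits: 0b11111111
`binary` takes the values: 0 → 1 → 3 → 7 → 15 → 31 → 63 → 127 → 255

Answer: 255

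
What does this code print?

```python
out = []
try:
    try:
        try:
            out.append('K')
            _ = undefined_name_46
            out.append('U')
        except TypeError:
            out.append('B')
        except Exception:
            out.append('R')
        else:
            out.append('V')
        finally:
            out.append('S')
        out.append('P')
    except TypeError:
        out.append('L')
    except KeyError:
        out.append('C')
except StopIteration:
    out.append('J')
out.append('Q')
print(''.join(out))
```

Execution trace: 'K' (inner try body) → 'R' (inner except Exception) → 'S' (inner finally) → 'P' (try body, no exception) → 'Q' (after the try/except). Output: KRSPQ

Answer: KRSPQ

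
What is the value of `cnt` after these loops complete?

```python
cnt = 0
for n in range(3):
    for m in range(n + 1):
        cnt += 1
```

Triangle: 1 + 2 + ... + 3
`cnt` takes the values: 0 → 1 → 2 → 3 → 4 → 5 → 6

Answer: 6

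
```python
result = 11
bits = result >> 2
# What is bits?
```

Trace:
`result = 11` → result = 11
`bits = result >> 2` → bits = 2
So bits = 2

Answer: 2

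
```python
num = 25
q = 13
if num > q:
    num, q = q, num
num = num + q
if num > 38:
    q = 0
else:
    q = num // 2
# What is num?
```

Trace:
`num = 25` → num = 25
`q = 13` → q = 13
`if num > q: ...` → num > q is True → num = 13; q = 25
`num = num + q` → num = 38
`if num > 38: ...` → num > 38 is False, take else branch → q = 19
So num = 38

Answer: 38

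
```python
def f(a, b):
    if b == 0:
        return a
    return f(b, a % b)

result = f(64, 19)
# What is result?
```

f(64, 19) -> f(19, 7) -> f(7, 5) -> f(5, 2) -> f(2, 1) -> f(1, 0) -> 1

Answer: 1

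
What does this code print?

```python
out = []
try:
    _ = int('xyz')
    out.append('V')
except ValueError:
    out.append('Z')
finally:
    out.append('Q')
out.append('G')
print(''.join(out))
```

Execution trace: 'Z' (except ValueError) → 'Q' (finally) → 'G' (after the try/except). Output: ZQG

Answer: ZQG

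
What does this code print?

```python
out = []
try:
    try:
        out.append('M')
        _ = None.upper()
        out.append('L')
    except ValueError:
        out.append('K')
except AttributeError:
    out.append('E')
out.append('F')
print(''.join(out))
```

Execution trace: 'M' (try body) → 'E' (outer except AttributeError) → 'F' (after the try/except). Output: MEF

Answer: MEF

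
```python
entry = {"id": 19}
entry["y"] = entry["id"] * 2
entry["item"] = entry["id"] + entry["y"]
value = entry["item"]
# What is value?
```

Trace:
`entry = {"id": 19}` → entry = {'id': 19}
`entry["y"] = entry["id"] * 2` → entry = {'id': 19, 'y': 38}
`entry["item"] = entry["id"] + entry["y"]` → entry = {'id': 19, 'y': 38, 'item': 57}
`value = entry["item"]` → value = 57
So value = 57

Answer: 57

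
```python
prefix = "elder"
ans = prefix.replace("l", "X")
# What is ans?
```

Trace:
`prefix = "elder"` → prefix = 'elder'
`ans = prefix.replace("l", "X")` → ans = 'eXder'
So ans = 'eXder'

Answer: 'eXder'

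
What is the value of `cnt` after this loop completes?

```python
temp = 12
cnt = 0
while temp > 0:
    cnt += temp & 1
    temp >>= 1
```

Count set bits in 12 (binary: 0b1100)
`cnt` takes the values: 0 → 1 → 2

Answer: 2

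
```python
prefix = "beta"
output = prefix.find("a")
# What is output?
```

Trace:
`prefix = "beta"` → prefix = 'beta'
`output = prefix.find("a")` → output = 3
So output = 3

Answer: 3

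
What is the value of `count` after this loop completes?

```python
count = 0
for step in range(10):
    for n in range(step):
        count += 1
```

Triangle number: 0+1+2+...+9
`count` takes the values: 0 → 1 → 2 → 3 → 4 → 5 → 6 → 7 → 8 → 9 → 10 → 11 → 12 → 13 → 14 → 15 → 16 → 17 → 18 → 19 → 20 → 21 → 22 → 23 → 24 → 25 → 26 → 27 → 28 → 29 → … → 41 → 42 → 43 → 44 → 45

Answer: 45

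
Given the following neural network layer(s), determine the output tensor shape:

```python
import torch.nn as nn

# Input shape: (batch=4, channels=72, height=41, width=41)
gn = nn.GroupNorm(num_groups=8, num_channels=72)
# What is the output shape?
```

Input: (4, 72, 41, 41) -> Output: (4, 72, 41, 41)

Answer: (4, 72, 41, 41)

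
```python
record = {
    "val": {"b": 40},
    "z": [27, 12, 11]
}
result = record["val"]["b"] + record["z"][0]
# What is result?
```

Trace:
`record = { ...` → record = {'val': {'b': 40}, 'z': [27, 12, 11]}
`result = record["val"]["b"] + record["z"][0]` → result = 67
So result = 67

Answer: 67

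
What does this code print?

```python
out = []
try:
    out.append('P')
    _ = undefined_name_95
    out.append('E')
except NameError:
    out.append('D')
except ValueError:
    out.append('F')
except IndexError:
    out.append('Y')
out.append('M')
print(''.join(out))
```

Execution trace: 'P' (try body) → 'D' (except NameError) → 'M' (after the try/except). Output: PDM

Answer: PDM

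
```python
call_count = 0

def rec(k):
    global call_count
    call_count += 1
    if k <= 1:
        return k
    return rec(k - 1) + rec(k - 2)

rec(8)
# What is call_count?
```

Calls(k) = 1 + Calls(k-1) + Calls(k-2); Calls(0)=Calls(1)=1. For k=8 this gives 67.

Answer: 67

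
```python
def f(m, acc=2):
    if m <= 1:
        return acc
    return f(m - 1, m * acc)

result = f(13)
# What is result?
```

Accumulator trace (n, acc): (13, 2) -> (12, 26) -> (11, 312) -> (10, 3432) -> (9, 34320) -> (8, 308880) -> (7, 2471040) -> (6, 17297280) -> (5, 103783680) -> (4, 518918400) -> (3, 2075673600) -> (2, 6227020800) -> (1, 12454041600) -> return 12454041600

Answer: 12454041600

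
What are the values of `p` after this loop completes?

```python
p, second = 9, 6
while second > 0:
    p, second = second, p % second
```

GCD of 9 and 6
`p` takes the values: 9 → 6 → 3

Answer: 3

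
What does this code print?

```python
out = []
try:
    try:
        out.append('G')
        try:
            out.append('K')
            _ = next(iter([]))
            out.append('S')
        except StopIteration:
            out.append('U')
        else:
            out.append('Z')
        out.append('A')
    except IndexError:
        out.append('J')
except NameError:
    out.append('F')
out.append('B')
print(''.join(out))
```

Execution trace: 'G' (try body) → 'K' (inner try body) → 'U' (inner except StopIteration) → 'A' (try body, no exception) → 'B' (after the try/except). Output: GKUAB

Answer: GKUAB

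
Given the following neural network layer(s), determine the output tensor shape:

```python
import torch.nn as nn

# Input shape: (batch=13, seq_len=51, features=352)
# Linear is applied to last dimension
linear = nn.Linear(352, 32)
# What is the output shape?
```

Input: (13, 51, 352) -> Output: (13, 51, 32)

Answer: (13, 51, 32)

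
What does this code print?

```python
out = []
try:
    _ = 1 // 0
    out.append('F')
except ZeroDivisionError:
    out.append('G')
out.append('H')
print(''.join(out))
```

Execution trace: 'G' (except ZeroDivisionError) → 'H' (after the try/except). Output: GH

Answer: GH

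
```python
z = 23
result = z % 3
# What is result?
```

Trace:
`z = 23` → z = 23
`result = z % 3` → result = 2
So result = 2

Answer: 2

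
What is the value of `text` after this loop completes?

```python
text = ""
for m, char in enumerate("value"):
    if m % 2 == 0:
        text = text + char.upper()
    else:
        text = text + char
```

Uppercase even positions in 'value'
`text` takes the values: "" → "V" → "Va" → "VaL" → "VaLu" → "VaLuE"

Answer: "VaLuE"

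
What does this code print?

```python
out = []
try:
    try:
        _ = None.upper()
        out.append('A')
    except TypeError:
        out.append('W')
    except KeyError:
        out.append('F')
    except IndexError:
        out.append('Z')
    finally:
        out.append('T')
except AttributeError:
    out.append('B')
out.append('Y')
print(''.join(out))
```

Execution trace: 'T' (inner finally) → 'B' (outer except AttributeError) → 'Y' (after the try/except). Output: TBY

Answer: TBY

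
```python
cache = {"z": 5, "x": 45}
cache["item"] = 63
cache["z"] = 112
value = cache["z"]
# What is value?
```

Trace:
`cache = {"z": 5, "x": 45}` → cache = {'z': 5, 'x': 45}
`cache["item"] = 63` → cache = {'z': 5, 'x': 45, 'item': 63}
`cache["z"] = 112` → cache = {'z': 112, 'x': 45, 'item': 63}
`value = cache["z"]` → value = 112
So value = 112

Answer: 112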